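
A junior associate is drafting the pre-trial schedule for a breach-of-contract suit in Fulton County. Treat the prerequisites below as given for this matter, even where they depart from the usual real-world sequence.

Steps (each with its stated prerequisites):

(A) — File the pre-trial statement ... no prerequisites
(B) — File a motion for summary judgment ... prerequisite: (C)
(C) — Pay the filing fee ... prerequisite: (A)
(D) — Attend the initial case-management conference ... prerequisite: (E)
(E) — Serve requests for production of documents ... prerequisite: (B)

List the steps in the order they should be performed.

(A) (C) (B) (E) (D)

Only (A) has no prerequisites, so it is first.
(C) is the only step now ready → (C).
That leaves (B) as the only ready step → (B).
(E) is the only step now ready → (E).
(D) is the only step now ready → (D).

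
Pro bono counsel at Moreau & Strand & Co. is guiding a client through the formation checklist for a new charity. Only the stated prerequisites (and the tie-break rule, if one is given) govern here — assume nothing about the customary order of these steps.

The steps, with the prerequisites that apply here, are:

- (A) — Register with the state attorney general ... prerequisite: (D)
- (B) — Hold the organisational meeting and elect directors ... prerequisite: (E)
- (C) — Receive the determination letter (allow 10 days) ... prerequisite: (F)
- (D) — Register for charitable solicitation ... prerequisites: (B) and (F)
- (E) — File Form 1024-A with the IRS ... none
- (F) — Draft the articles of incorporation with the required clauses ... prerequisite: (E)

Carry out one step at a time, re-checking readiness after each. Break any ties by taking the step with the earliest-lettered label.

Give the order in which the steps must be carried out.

(E) (B) (F) (C) (D) (A)

(E) has no prerequisites → (E) first.
(B) and (F) are both available; (B) has the earlier label → (B).
Next only (F) has its prerequisites met → (F).
Ready: (C) and (D). (C) has the earlier label → (C).
Next only (D) has its prerequisites met → (D).
That leaves (A) as the only ready step → (A).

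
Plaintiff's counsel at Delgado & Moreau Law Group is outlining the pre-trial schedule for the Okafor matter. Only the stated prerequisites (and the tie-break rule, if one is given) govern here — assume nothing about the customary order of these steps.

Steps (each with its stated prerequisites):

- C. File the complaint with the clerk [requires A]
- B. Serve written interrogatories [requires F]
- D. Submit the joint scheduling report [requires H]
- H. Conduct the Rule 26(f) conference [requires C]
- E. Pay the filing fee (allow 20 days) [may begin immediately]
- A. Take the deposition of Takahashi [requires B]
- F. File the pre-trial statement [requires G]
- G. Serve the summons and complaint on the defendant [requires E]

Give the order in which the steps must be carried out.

E has no prerequisites → E first.
Next only G has its prerequisites met → G.
F needed G, now all done → F.
B needed F, now all done → B.
That leaves A as the only ready step → A.
Next only C has its prerequisites met → C.
That leaves H as the only ready step → H.
That leaves D as the only ready step → D.

E → G → F → B → A → C → H → D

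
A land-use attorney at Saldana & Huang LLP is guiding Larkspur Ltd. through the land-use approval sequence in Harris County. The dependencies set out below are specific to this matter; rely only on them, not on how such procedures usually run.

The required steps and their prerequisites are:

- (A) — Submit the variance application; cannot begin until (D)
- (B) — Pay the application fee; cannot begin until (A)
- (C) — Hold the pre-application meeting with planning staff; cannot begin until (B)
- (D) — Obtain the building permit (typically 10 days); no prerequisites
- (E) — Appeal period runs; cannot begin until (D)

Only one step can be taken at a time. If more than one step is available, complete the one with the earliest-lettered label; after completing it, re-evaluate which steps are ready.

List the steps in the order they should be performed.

(D) (A) (B) (C) (E)

(D) is the only step with nothing outstanding, so it goes first.
Now (A) and (E) have their prerequisites met. (A) has the earlier label, so (A) next.
Now (B) and (E) have their prerequisites met. (B) has the earlier label, so (B) next.
Now (C) and (E) have their prerequisites met. (C) has the earlier label, so (C) next.
(E) needed (D), now all done → (E).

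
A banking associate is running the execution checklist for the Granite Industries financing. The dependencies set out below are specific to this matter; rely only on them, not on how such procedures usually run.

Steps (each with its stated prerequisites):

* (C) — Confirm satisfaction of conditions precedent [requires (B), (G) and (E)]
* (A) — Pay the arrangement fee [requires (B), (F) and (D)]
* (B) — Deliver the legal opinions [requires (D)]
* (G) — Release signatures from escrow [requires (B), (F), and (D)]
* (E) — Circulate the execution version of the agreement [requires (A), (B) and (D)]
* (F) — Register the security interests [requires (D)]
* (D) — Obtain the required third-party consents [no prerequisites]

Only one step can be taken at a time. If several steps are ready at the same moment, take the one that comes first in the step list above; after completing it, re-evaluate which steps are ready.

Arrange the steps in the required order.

(D), (B), (F), (A), (G), (E), (C)

(D) is the only step with nothing outstanding, so it goes first.
(B) and (F) are both available; (B) is listed earlier → (B).
(F) needed (D), now all done → (F).
Ready: (A) and (G). (A) is listed earlier → (A).
Now (G) and (E) have their prerequisites met. (G) is listed earlier, so (G) next.
Next only (E) has its prerequisites met → (E).
(C) needed (B), (G) and (E), now all done → (C).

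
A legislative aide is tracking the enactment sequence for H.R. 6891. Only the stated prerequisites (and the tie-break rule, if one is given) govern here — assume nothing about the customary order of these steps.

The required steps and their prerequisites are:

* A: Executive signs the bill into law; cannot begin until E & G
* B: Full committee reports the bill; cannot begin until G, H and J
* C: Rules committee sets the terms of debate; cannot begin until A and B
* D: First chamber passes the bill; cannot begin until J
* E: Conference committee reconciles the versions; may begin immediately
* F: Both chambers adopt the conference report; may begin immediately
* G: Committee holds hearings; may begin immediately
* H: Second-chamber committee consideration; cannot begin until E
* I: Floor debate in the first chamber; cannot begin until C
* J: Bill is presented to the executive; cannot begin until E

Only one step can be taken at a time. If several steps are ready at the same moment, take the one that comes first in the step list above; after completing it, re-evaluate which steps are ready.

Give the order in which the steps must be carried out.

E, F and G have no prerequisites; E is listed earlier, so E is first.
Ready: F, G, H and J. F is listed earlier → F.
G, H and J are all available; G is listed earlier → G.
A now also ready, so the ready set is {A, H, J}; A is listed earlier → A.
Ready: H and J. H is listed earlier → H.
That leaves J as the only ready step → J.
B and D are both available; B is listed earlier → B.
Now C and D have their prerequisites met. C is listed earlier, so C next.
Now D and I have their prerequisites met. D is listed earlier, so D next.
I is the only step now ready → I.

E, F, G, A, H, J, B, C, D, I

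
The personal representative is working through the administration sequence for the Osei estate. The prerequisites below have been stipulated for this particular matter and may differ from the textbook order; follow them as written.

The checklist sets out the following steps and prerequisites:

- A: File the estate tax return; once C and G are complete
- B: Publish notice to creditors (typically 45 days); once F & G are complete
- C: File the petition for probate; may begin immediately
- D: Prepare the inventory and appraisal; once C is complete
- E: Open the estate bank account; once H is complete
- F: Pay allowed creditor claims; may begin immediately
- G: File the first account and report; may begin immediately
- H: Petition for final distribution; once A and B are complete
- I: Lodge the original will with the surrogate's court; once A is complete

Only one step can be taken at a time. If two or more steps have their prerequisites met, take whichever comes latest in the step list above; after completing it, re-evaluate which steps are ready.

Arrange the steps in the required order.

G F C D B A I H E

Nothing is required for G, F and C. G is listed later → G first.
F and C are both available; F is listed later → F.
C and B are both available; C is listed later → C.
D and A now also ready, so the ready set is {D, B, A}; D is listed later → D.
B and A are both available; B is listed later → B.
A is the only step now ready → A.
I and H are both available; I is listed later → I.
H needed B and A, now all done → H.
E needed H, now all done → E.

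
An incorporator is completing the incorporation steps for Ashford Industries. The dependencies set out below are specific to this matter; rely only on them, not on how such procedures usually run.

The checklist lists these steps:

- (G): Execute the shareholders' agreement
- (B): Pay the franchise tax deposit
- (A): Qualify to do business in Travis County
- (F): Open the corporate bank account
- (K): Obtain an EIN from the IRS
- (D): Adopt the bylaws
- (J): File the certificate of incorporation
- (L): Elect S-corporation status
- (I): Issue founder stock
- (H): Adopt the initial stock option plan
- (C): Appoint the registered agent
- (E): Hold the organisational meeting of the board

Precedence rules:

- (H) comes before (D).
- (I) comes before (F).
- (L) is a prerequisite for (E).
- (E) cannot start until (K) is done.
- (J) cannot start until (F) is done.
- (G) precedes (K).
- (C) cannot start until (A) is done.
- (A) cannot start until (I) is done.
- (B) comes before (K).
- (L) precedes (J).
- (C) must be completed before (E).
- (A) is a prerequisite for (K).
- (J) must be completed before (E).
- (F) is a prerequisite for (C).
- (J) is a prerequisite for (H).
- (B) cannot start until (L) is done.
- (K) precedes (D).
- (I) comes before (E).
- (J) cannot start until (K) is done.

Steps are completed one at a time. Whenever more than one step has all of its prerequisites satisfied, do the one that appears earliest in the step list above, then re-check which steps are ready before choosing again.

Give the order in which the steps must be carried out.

(G), (L), (B), (I), (A), (F), (K), (J), (H), (D), (C), (E)

(G), (L) and (I) have no prerequisites; (G) is listed earlier, so (G) is first.
Ready: (L) and (I). (L) is listed earlier → (L).
(B) now also ready, so the ready set is {(B), (I)}; (B) is listed earlier → (B).
That leaves (I) as the only ready step → (I).
Ready: (A) and (F). (A) is listed earlier → (A).
(F) and (K) are both available; (F) is listed earlier → (F).
Now (K) and (C) have their prerequisites met. (K) is listed earlier, so (K) next.
(J) now also ready, so the ready set is {(J), (C)}; (J) is listed earlier → (J).
Now (H) and (C) have their prerequisites met. (H) is listed earlier, so (H) next.
(D) now also ready, so the ready set is {(D), (C)}; (D) is listed earlier → (D).
That leaves (C) as the only ready step → (C).
That leaves (E) as the only ready step → (E).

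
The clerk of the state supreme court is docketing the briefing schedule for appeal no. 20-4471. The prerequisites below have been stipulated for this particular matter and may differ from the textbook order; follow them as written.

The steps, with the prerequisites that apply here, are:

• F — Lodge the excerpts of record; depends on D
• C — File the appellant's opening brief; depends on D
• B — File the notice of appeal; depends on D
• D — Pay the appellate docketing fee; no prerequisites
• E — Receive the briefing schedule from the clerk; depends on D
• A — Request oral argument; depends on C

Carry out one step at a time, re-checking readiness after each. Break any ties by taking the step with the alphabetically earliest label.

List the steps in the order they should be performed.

D, B, C, A, E, F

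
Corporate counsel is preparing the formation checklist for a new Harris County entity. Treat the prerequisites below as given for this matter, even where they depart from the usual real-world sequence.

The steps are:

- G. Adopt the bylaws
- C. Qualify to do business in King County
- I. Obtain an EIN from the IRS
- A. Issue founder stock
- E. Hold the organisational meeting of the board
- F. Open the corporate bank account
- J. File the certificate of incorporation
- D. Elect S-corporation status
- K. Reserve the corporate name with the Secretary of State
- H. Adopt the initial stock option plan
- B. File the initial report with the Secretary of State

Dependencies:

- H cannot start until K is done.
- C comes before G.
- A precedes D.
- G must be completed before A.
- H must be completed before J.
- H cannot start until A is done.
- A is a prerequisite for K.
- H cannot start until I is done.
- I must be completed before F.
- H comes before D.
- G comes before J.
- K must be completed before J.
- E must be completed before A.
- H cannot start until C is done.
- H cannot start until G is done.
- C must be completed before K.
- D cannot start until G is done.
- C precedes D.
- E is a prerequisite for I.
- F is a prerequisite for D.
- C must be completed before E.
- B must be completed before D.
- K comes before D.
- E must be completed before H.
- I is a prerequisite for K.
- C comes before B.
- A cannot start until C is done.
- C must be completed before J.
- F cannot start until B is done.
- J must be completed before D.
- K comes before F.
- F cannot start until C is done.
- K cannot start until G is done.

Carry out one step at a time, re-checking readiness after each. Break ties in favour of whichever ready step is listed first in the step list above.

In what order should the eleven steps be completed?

C, G, E, I, A, K, H, J, B, F, D

C has no prerequisites → C first.
Now G, E and B have their prerequisites met. G is listed earlier, so G next.
Now E and B have their prerequisites met. E is listed earlier, so E next.
Ready: I, A and B. I is listed earlier → I.
A and B are both available; A is listed earlier → A.
Ready: K and B. K is listed earlier → K.
H now also ready, so the ready set is {H, B}; H is listed earlier → H.
J now also ready, so the ready set is {J, B}; J is listed earlier → J.
That leaves B as the only ready step → B.
Next only F has its prerequisites met → F.
D needed G, C, A, F, J, K, H and B, now all done → D.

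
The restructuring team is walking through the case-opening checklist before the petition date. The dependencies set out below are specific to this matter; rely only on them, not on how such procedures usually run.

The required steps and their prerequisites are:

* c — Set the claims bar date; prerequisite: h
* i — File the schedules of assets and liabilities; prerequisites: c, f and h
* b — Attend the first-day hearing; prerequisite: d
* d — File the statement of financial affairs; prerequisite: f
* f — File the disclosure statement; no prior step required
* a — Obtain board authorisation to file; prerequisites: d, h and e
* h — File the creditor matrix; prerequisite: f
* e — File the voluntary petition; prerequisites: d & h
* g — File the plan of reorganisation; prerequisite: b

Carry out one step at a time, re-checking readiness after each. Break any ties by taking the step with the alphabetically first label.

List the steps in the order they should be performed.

f has no prerequisites → f first.
Ready: d and h. d has the earlier label → d.
b now also ready, so the ready set is {b, h}; b has the earlier label → b.
g now also ready, so the ready set is {g, h}; g has the earlier label → g.
h needed f, now all done → h.
c and e are both available; c has the earlier label → c.
e and i are both available; e has the earlier label → e.
a and i are both available; a has the earlier label → a.
i is the only step now ready → i.

f → d → b → g → h → c → e → a → i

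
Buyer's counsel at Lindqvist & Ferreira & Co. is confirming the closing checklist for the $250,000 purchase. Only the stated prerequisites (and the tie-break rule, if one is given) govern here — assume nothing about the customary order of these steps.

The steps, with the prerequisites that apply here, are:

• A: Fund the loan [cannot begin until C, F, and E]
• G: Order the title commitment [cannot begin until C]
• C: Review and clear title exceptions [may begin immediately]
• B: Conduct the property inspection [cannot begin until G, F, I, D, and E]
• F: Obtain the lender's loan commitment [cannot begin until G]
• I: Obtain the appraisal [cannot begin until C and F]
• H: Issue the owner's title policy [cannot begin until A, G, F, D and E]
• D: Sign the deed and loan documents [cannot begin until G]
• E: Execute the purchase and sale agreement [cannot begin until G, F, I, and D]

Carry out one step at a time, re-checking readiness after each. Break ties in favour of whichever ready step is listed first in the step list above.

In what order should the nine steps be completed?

C → G → F → I → D → E → A → B → H

C has no prerequisites → C first.
Next only G has its prerequisites met → G.
Now F and D have their prerequisites met. F is listed earlier, so F next.
I and D are both available; I is listed earlier → I.
Next only D has its prerequisites met → D.
That leaves E as the only ready step → E.
A and B are both available; A is listed earlier → A.
B and H are both available; B is listed earlier → B.
Next only H has its prerequisites met → H.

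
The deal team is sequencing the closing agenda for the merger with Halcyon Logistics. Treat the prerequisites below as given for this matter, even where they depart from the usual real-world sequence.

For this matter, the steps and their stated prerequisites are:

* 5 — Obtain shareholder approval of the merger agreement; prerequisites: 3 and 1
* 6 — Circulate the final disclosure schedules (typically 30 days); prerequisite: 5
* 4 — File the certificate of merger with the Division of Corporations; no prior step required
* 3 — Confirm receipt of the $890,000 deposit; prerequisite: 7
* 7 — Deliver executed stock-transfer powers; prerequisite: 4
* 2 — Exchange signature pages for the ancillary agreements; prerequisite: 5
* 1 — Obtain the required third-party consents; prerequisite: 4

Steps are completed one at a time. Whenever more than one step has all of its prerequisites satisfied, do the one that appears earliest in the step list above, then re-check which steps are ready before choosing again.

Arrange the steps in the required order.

4, 7, 3, 1, 5, 6, 2

4 is the only step with nothing outstanding, so it goes first.
7 and 1 are both available; 7 is listed earlier → 7.
Now 3 and 1 have their prerequisites met. 3 is listed earlier, so 3 next.
Next only 1 has its prerequisites met → 1.
Next only 5 has its prerequisites met → 5.
Ready: 6 and 2. 6 is listed earlier → 6.
That leaves 2 as the only ready step → 2.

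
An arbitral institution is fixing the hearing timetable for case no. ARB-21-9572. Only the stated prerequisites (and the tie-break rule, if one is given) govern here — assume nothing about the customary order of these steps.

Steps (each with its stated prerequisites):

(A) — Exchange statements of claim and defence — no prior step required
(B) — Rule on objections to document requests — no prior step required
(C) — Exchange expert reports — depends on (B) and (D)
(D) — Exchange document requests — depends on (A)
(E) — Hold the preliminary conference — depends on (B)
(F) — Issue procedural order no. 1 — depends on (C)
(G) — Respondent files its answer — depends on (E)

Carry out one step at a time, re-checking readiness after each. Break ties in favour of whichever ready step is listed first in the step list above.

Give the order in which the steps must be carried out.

(A) (B) (D) (C) (E) (F) (G)

Nothing is required for (A) and (B). (A) is listed earlier → (A) first.
(D) now also ready, so the ready set is {(B), (D)}; (B) is listed earlier → (B).
(E) now also ready, so the ready set is {(D), (E)}; (D) is listed earlier → (D).
(C) now also ready, so the ready set is {(C), (E)}; (C) is listed earlier → (C).
Ready: (E) and (F). (E) is listed earlier → (E).
(G) now also ready, so the ready set is {(F), (G)}; (F) is listed earlier → (F).
That leaves (G) as the only ready step → (G).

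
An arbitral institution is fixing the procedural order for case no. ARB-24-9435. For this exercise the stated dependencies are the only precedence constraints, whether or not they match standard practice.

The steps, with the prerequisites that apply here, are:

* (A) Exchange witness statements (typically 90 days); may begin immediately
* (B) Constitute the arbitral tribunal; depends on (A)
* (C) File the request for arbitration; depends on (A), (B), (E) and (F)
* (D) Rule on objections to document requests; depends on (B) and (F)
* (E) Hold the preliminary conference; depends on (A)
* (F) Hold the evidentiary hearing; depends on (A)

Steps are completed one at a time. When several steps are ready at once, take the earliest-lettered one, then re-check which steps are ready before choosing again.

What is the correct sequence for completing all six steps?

Only (A) has no prerequisites, so it is first.
Now (B), (E) and (F) have their prerequisites met. (B) has the earlier label, so (B) next.
Ready: (E) and (F). (E) has the earlier label → (E).
Next only (F) has its prerequisites met → (F).
(C) and (D) are both available; (C) has the earlier label → (C).
(D) needed (B) and (F), now all done → (D).

(A), (B), (E), (F), (C), (D)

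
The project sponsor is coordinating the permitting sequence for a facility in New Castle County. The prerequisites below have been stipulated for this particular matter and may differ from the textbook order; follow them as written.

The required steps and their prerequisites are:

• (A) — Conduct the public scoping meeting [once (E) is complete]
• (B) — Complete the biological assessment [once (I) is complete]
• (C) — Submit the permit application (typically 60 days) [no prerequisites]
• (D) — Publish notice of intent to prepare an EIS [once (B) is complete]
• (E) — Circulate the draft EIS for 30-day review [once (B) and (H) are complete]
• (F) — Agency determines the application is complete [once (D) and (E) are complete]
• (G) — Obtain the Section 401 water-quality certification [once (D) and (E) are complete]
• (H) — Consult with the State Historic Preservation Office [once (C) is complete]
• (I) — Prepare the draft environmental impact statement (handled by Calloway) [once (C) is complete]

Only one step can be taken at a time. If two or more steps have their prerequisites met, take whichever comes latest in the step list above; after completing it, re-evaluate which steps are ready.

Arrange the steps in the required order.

Only (C) has no prerequisites, so it is first.
Now (I) and (H) have their prerequisites met. (I) is listed later, so (I) next.
(B) now also ready, so the ready set is {(H), (B)}; (H) is listed later → (H).
(B) is the only step now ready → (B).
Now (E) and (D) have their prerequisites met. (E) is listed later, so (E) next.
Now (D) and (A) have their prerequisites met. (D) is listed later, so (D) next.
Ready: (G), (F) and (A). (G) is listed later → (G).
Now (F) and (A) have their prerequisites met. (F) is listed later, so (F) next.
(A) is the only step now ready → (A).

(C), (I), (H), (B), (E), (D), (G), (F), (A)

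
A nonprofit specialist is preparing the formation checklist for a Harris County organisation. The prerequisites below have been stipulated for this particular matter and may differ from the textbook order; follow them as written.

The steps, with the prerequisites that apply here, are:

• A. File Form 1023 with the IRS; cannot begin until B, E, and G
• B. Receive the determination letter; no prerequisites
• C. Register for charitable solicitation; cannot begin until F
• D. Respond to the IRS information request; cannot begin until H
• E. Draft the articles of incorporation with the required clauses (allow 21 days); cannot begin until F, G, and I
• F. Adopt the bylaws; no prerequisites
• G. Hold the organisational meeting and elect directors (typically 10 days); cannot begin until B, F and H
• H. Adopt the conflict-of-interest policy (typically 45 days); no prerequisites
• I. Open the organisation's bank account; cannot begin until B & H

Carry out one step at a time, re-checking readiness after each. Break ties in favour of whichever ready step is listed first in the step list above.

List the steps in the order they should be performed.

Nothing is required for B, F and H. B is listed earlier → B first.
Now F and H have their prerequisites met. F is listed earlier, so F next.
C and H are both available; C is listed earlier → C.
Next only H has its prerequisites met → H.
Now D, G and I have their prerequisites met. D is listed earlier, so D next.
G and I are both available; G is listed earlier → G.
That leaves I as the only ready step → I.
Next only E has its prerequisites met → E.
Next only A has its prerequisites met → A.

B, F, C, H, D, G, I, E, A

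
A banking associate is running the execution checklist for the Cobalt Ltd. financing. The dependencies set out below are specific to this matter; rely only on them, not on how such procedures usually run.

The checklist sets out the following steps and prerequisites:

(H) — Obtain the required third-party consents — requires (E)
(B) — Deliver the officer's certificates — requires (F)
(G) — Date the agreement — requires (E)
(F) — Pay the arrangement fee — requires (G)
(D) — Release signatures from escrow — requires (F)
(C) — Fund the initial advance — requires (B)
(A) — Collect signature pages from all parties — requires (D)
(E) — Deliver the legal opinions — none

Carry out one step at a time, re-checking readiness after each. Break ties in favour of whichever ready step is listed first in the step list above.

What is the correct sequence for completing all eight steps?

Only (E) has no prerequisites, so it is first.
Now (H) and (G) have their prerequisites met. (H) is listed earlier, so (H) next.
(G) needed (E), now all done → (G).
(F) is the only step now ready → (F).
(B) and (D) are both available; (B) is listed earlier → (B).
(D) and (C) are both available; (D) is listed earlier → (D).
Now (C) and (A) have their prerequisites met. (C) is listed earlier, so (C) next.
(A) needed (D), now all done → (A).

(E), (H), (G), (F), (B), (D), (C), (A)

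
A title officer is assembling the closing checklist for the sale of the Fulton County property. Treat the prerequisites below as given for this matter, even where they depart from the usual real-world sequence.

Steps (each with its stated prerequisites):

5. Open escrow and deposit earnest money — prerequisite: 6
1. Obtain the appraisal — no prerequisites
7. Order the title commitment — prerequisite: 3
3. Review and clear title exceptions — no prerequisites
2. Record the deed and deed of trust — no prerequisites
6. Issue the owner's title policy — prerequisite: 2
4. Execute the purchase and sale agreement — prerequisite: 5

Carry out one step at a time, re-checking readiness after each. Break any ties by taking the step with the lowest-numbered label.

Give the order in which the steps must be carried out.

1, 2, 3, 6, 5, 4, 7

Nothing is required for 1, 2 and 3. 1 has the earlier label → 1 first.
Now 2 and 3 have their prerequisites met. 2 has the earlier label, so 2 next.
Now 3 and 6 have their prerequisites met. 3 has the earlier label, so 3 next.
7 now also ready, so the ready set is {6, 7}; 6 has the earlier label → 6.
Now 5 and 7 have their prerequisites met. 5 has the earlier label, so 5 next.
4 now also ready, so the ready set is {4, 7}; 4 has the earlier label → 4.
7 is the only step now ready → 7.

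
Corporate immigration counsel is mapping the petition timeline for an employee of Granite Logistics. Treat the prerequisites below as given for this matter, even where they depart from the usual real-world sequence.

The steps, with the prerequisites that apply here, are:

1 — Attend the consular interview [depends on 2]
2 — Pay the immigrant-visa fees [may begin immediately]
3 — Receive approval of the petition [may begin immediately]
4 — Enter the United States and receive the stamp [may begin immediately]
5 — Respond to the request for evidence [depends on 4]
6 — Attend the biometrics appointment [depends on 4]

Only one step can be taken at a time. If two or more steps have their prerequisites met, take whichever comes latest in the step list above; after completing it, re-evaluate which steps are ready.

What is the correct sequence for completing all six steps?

4, 3 and 2 have no prerequisites; 4 is listed later, so 4 is first.
Now 6, 5, 3 and 2 have their prerequisites met. 6 is listed later, so 6 next.
Ready: 5, 3 and 2. 5 is listed later → 5.
3 and 2 are both available; 3 is listed later → 3.
Next only 2 has its prerequisites met → 2.
1 is the only step now ready → 1.

4 → 6 → 5 → 3 → 2 → 1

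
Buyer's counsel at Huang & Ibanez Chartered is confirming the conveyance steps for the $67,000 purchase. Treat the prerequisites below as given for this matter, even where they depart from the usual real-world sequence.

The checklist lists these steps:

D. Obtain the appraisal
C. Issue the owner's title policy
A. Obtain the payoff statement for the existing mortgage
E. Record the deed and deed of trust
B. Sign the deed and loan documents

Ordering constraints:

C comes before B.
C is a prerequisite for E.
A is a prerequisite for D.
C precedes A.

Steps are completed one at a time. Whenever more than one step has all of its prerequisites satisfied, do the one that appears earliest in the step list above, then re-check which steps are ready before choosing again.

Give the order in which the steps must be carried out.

C A D E B

C is the only step with nothing outstanding, so it goes first.
A, E and B are all available; A is listed earlier → A.
Ready: D, E and B. D is listed earlier → D.
E and B are both available; E is listed earlier → E.
That leaves B as the only ready step → B.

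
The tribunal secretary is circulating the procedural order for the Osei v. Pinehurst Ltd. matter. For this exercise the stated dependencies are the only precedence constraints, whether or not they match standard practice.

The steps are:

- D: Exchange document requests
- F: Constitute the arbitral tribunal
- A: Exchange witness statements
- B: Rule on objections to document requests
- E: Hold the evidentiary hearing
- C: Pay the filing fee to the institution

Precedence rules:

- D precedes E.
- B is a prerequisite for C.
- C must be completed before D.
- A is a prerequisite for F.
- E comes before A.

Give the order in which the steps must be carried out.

B → C → D → E → A → F

Only B has no prerequisites, so it is first.
That leaves C as the only ready step → C.
D needed C, now all done → D.
E needed D, now all done → E.
Next only A has its prerequisites met → A.
Next only F has its prerequisites met → F.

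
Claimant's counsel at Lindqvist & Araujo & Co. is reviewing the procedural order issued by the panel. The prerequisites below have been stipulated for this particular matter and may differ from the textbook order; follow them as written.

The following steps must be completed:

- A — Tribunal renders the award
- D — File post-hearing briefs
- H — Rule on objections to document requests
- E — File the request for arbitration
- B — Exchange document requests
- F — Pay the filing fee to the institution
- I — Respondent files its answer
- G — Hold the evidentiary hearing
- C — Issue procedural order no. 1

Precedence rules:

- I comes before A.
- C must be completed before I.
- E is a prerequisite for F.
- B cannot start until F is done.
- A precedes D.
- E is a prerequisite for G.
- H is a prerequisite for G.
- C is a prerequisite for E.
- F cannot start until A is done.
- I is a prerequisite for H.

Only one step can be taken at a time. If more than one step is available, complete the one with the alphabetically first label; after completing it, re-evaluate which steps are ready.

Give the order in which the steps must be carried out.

C → E → I → A → D → F → B → H → G

C is the only step with nothing outstanding, so it goes first.
Ready: E and I. E has the earlier label → E.
Next only I has its prerequisites met → I.
Ready: A and H. A has the earlier label → A.
D and F now also ready, so the ready set is {D, F, H}; D has the earlier label → D.
Now F and H have their prerequisites met. F has the earlier label, so F next.
B and H are both available; B has the earlier label → B.
H needed I, now all done → H.
G needed E and H, now all done → G.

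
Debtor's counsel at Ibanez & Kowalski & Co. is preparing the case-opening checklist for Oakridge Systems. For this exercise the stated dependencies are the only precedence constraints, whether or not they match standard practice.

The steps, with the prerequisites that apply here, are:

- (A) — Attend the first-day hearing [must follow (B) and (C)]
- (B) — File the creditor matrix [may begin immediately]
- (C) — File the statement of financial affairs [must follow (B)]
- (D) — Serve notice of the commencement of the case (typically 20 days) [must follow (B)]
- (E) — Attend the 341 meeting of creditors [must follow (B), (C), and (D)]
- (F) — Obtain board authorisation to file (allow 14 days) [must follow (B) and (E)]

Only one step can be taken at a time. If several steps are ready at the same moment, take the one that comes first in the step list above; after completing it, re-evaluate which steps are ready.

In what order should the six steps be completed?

(B) is the only step with nothing outstanding, so it goes first.
Now (C) and (D) have their prerequisites met. (C) is listed earlier, so (C) next.
(A) and (D) are both available; (A) is listed earlier → (A).
(D) needed (B), now all done → (D).
(E) is the only step now ready → (E).
(F) needed (B) and (E), now all done → (F).

(B) (C) (A) (D) (E) (F)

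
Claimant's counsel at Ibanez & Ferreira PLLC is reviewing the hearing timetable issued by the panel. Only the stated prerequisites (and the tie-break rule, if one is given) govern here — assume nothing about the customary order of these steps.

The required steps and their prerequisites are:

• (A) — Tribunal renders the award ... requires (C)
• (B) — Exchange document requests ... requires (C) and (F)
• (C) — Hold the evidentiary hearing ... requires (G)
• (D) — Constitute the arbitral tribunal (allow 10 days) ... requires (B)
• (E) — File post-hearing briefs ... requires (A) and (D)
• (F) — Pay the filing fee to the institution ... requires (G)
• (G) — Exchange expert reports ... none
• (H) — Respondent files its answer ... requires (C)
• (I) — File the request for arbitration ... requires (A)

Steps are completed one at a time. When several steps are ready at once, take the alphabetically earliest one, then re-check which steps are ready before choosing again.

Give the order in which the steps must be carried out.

(G) (C) (A) (F) (B) (D) (E) (H) (I)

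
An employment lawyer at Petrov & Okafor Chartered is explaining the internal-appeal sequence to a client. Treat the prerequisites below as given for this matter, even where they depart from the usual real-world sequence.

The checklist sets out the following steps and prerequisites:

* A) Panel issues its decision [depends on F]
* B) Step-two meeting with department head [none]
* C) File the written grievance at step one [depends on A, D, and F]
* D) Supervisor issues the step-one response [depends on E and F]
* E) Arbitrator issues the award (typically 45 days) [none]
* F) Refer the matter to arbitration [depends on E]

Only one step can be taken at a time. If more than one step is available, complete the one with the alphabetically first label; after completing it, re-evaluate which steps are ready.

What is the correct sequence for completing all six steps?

B and E have no prerequisites; B has the earlier label, so B is first.
Next only E has its prerequisites met → E.
That leaves F as the only ready step → F.
Ready: A and D. A has the earlier label → A.
D needed E and F, now all done → D.
C is the only step now ready → C.

B E F A D C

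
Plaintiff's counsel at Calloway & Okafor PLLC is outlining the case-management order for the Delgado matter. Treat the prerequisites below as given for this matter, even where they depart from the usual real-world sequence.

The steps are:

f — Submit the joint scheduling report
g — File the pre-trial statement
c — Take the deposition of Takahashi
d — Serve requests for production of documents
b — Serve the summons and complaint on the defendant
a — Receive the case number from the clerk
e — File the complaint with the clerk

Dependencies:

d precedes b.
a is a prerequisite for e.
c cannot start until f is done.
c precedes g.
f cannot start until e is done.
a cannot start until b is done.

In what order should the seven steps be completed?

d is the only step with nothing outstanding, so it goes first.
b needed d, now all done → b.
Next only a has its prerequisites met → a.
Next only e has its prerequisites met → e.
f needed e, now all done → f.
c is the only step now ready → c.
g needed c, now all done → g.

d → b → a → e → f → c → g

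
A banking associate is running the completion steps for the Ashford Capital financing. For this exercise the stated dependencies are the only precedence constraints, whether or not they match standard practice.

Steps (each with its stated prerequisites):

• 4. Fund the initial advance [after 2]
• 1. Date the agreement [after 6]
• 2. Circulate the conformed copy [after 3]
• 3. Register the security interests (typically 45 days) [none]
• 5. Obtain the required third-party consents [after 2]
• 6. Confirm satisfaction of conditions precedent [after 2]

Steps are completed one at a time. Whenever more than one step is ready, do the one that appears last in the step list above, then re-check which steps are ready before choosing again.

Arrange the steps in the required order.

3, 2, 6, 5, 1, 4

3 has no prerequisites → 3 first.
2 needed 3, now all done → 2.
6, 5 and 4 are all available; 6 is listed later → 6.
Now 5, 1 and 4 have their prerequisites met. 5 is listed later, so 5 next.
Now 1 and 4 have their prerequisites met. 1 is listed later, so 1 next.
4 is the only step now ready → 4.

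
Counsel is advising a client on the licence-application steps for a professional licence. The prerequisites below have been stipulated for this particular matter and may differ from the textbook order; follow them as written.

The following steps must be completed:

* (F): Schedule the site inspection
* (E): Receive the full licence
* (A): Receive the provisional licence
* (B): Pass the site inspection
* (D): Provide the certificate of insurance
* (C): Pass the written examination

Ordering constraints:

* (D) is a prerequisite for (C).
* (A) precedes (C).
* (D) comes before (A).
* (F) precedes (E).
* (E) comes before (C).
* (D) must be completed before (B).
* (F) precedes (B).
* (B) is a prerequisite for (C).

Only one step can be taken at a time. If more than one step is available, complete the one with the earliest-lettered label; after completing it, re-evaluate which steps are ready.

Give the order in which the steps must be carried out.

(D), (A), (F), (B), (E), (C)

Nothing is required for (D) and (F). (D) has the earlier label → (D) first.
(A) and (F) are both available; (A) has the earlier label → (A).
(F) is the only step now ready → (F).
Now (B) and (E) have their prerequisites met. (B) has the earlier label, so (B) next.
(E) needed (F), now all done → (E).
(C) needed (A), (B), (D) and (E), now all done → (C).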